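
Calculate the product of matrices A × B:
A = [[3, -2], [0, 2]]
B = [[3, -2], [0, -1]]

Matrix multiplication:
C[0][0] = 3×3 + -2×0 = 9
C[0][1] = 3×-2 + -2×-1 = -4
C[1][0] = 0×3 + 2×0 = 0
C[1][1] = 0×-2 + 2×-1 = -2
Result: [[9, -4], [0, -2]]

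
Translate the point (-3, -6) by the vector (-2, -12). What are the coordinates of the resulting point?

Translation by (-2, -12) (homogeneous matrix [[1, 0, -2], [0, 1, -12], [0, 0, 1]]):
x' = -3 + -2 = -5
y' = -6 + -12 = -18
Result: (-5, -18)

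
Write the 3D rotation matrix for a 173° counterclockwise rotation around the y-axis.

Rotation matrix for counterclockwise 173° around y-axis:
cos(173°) = -0.9925, sin(173°) = 0.1219
Result: [[-0.9925, 0, 0.1219], [0, 1, 0], [-0.1219, 0, -0.9925]]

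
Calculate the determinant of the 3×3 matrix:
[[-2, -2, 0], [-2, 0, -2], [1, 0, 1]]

Expansion along first row:
det = -2·det([[0,-2],[0,1]]) - -2·det([[-2,-2],[1,1]]) + 0·det([[-2,0],[1,0]])
    = -2·(0·1 - -2·0) - -2·(-2·1 - -2·1) + 0·(-2·0 - 0·1)
    = -2·0 - -2·0 + 0·0
    = 0 + 0 + 0 = 0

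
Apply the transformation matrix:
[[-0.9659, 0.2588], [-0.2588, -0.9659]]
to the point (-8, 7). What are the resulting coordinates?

Matrix multiplication:
[[-0.9659, 0.2588], [-0.2588, -0.9659]] × [-8, 7]ᵀ
= [(-0.9659)(-8) + (0.2588)(7), (-0.2588)(-8) + (-0.9659)(7)]ᵀ
= [9.5388, -4.6909]ᵀ
Result: (9.5388, -4.6909)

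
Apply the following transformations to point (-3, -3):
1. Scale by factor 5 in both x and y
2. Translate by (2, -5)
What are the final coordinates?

Step 1: Scale (-3, -3) by 5 → (-15, -15)
Step 2: Translate by (2, -5) → (-13, -20)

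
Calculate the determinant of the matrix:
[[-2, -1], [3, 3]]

For a 2×2 matrix [[a, b], [c, d]], det = ad - bc
det = (-2)(3) - (-1)(3) = -6 - -3 = -3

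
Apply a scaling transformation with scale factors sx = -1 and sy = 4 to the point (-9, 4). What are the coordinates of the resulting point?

Scaling matrix:
[[-1, 0], [0, 4]]
Result: (-9 × -1, 4 × 4) = (9, 16)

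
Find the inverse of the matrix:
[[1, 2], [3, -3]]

For [[a,b],[c,d]], inverse = (1/det)·[[d,-b],[-c,a]]
det = (1)(-3) - (2)(3) = -3 - 6 = -9
Inverse = (1/-9)·[[-3, -2], [-3, 1]]
= [[1/3, 2/9], [1/3, -1/9]]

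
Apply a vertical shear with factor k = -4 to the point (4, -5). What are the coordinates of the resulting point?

Shear matrix for vertical shear with factor k = -4:
[[1, 0], [-4, 1]]
Result: (4, -5) → (4, -21)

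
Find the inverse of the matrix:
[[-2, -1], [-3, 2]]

For [[a,b],[c,d]], inverse = (1/det)·[[d,-b],[-c,a]]
det = (-2)(2) - (-1)(-3) = -4 - 3 = -7
Inverse = (1/-7)·[[2, 1], [3, -2]]
= [[-2/7, -1/7], [-3/7, 2/7]]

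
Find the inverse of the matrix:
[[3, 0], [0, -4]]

For [[a,b],[c,d]], inverse = (1/det)·[[d,-b],[-c,a]]
det = (3)(-4) - (0)(0) = -12 - 0 = -12
Inverse = (1/-12)·[[-4, 0], [0, 3]]
= [[1/3, 0], [0, -1/4]]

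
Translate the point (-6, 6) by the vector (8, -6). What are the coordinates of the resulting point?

Translation by (8, -6) (homogeneous matrix [[1, 0, 8], [0, 1, -6], [0, 0, 1]]):
x' = -6 + 8 = 2
y' = 6 + -6 = 0
Result: (2, 0)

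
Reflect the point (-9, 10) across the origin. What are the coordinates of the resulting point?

Reflection across origin: (-9, 10) → (9, -10)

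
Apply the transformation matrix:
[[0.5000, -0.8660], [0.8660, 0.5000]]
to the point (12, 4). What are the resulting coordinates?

Matrix multiplication:
[[0.5000, -0.8660], [0.8660, 0.5000]] × [12, 4]ᵀ
= [(0.5000)(12) + (-0.8660)(4), (0.8660)(12) + (0.5000)(4)]ᵀ
= [2.5360, 12.3920]ᵀ
Result: (2.5360, 12.3920)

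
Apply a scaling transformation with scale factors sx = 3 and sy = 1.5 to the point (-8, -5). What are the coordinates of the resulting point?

Scaling matrix:
[[3, 0], [0, 1.50]]
Result: (-8 × 3, -5 × 1.5) = (-24, -7.5)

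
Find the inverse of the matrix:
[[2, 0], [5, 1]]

For [[a,b],[c,d]], inverse = (1/det)·[[d,-b],[-c,a]]
det = (2)(1) - (0)(5) = 2 - 0 = 2
Inverse = (1/2)·[[1, 0], [-5, 2]]
= [[1/2, 0], [-5/2, 1]]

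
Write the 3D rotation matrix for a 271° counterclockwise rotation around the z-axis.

Rotation matrix for counterclockwise 271° around z-axis:
cos(271°) = 0.0175, sin(271°) = -0.9998
Result: [[0.0175, 0.9998, 0], [-0.9998, 0.0175, 0], [0, 0, 1]]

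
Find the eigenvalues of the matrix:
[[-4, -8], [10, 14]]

Characteristic equation: det(A - λI) = 0
λ² - (trace)λ + (det) = 0
trace = -4 + 14 = 10, det = (-4)(14) - (-8)(10) = 24
λ² - (10)λ + (24) = 0
λ = (10 ± √((10)² - 4·(24))) / 2 = (10 ± √4) / 2
Solving: λ = 4, 6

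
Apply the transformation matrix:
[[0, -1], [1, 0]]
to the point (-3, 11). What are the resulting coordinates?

Matrix multiplication:
[[0, -1], [1, 0]] × [-3, 11]ᵀ
= [(0)(-3) + (-1)(11), (1)(-3) + (0)(11)]ᵀ
= [-11, -3]ᵀ
Result: (-11, -3)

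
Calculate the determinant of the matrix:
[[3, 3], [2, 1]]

For a 2×2 matrix [[a, b], [c, d]], det = ad - bc
det = (3)(1) - (3)(2) = 3 - 6 = -3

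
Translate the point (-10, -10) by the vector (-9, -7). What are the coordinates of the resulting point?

Translation by (-9, -7) (homogeneous matrix [[1, 0, -9], [0, 1, -7], [0, 0, 1]]):
x' = -10 + -9 = -19
y' = -10 + -7 = -17
Result: (-19, -17)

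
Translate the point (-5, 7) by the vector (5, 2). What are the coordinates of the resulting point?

Translation by (5, 2) (homogeneous matrix [[1, 0, 5], [0, 1, 2], [0, 0, 1]]):
x' = -5 + 5 = 0
y' = 7 + 2 = 9
Result: (0, 9)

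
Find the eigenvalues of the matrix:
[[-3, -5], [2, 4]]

Characteristic equation: det(A - λI) = 0
λ² - (trace)λ + (det) = 0
trace = -3 + 4 = 1, det = (-3)(4) - (-5)(2) = -2
λ² - (1)λ + (-2) = 0
λ = (1 ± √((1)² - 4·(-2))) / 2 = (1 ± √9) / 2
Solving: λ = -1, 2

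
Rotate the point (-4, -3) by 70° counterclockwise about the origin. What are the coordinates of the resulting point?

Rotation matrix for 70°: [[cos 70°, -sin 70°], [sin 70°, cos 70°]] ≈ [[0.342020, -0.939693], [0.939693, 0.342020]]
[[0.342020, -0.939693], [0.939693, 0.342020]] × [-4, -3]ᵀ ≈ [1.4510, -4.7848]ᵀ
Result: (1.4510, -4.7848)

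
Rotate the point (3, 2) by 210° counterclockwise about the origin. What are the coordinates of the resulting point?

Rotation matrix for 210°: [[cos 210°, -sin 210°], [sin 210°, cos 210°]] ≈ [[-0.866025, 0.500000], [-0.500000, -0.866025]]
[[-0.866025, 0.500000], [-0.500000, -0.866025]] × [3, 2]ᵀ ≈ [-1.5981, -3.2321]ᵀ
Result: (-1.5981, -3.2321)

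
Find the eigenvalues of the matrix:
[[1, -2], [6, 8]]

Characteristic equation: det(A - λI) = 0
λ² - (trace)λ + (det) = 0
trace = 1 + 8 = 9, det = (1)(8) - (-2)(6) = 20
λ² - (9)λ + (20) = 0
λ = (9 ± √((9)² - 4·(20))) / 2 = (9 ± √1) / 2
Solving: λ = 4, 5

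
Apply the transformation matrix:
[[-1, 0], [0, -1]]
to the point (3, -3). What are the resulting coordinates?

Matrix multiplication:
[[-1, 0], [0, -1]] × [3, -3]ᵀ
= [(-1)(3) + (0)(-3), (0)(3) + (-1)(-3)]ᵀ
= [-3, 3]ᵀ
Result: (-3, 3)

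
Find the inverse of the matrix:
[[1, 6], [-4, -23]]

For [[a,b],[c,d]], inverse = (1/det)·[[d,-b],[-c,a]]
det = (1)(-23) - (6)(-4) = -23 - -24 = 1
Inverse = [[-23, -6], [4, 1]]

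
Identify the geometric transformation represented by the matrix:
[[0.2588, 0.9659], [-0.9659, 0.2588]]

This matrix represents: rotation by 285° counterclockwise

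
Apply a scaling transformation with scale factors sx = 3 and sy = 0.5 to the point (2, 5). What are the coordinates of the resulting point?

Scaling matrix:
[[3, 0], [0, 0.50]]
Result: (2 × 3, 5 × 0.5) = (6, 2.5)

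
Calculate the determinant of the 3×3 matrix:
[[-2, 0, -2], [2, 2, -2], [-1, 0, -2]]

Expansion along first row:
det = -2·det([[2,-2],[0,-2]]) - 0·det([[2,-2],[-1,-2]]) + -2·det([[2,2],[-1,0]])
    = -2·(2·-2 - -2·0) - 0·(2·-2 - -2·-1) + -2·(2·0 - 2·-1)
    = -2·-4 - 0·-6 + -2·2
    = 8 + 0 + -4 = 4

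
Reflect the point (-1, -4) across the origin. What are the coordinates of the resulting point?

Reflection across origin: (-1, -4) → (1, 4)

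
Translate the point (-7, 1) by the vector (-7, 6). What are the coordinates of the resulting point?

Translation by (-7, 6) (homogeneous matrix [[1, 0, -7], [0, 1, 6], [0, 0, 1]]):
x' = -7 + -7 = -14
y' = 1 + 6 = 7
Result: (-14, 7)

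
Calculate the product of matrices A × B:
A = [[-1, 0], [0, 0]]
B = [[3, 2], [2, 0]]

Matrix multiplication:
C[0][0] = -1×3 + 0×2 = -3
C[0][1] = -1×2 + 0×0 = -2
C[1][0] = 0×3 + 0×2 = 0
C[1][1] = 0×2 + 0×0 = 0
Result: [[-3, -2], [0, 0]]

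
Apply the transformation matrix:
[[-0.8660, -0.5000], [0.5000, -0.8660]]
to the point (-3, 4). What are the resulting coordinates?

Matrix multiplication:
[[-0.8660, -0.5000], [0.5000, -0.8660]] × [-3, 4]ᵀ
= [(-0.8660)(-3) + (-0.5000)(4), (0.5000)(-3) + (-0.8660)(4)]ᵀ
= [0.5980, -4.9640]ᵀ
Result: (0.5980, -4.9640)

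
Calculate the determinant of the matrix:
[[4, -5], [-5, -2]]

For a 2×2 matrix [[a, b], [c, d]], det = ad - bc
det = (4)(-2) - (-5)(-5) = -8 - 25 = -33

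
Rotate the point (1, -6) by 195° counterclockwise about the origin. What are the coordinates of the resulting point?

Rotation matrix for 195°: [[cos 195°, -sin 195°], [sin 195°, cos 195°]] ≈ [[-0.965926, 0.258819], [-0.258819, -0.965926]]
[[-0.965926, 0.258819], [-0.258819, -0.965926]] × [1, -6]ᵀ ≈ [-2.5188, 5.5367]ᵀ
Result: (-2.5188, 5.5367)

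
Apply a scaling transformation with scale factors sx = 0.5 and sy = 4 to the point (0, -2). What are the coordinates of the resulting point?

Scaling matrix:
[[0.50, 0], [0, 4]]
Result: (0 × 0.5, -2 × 4) = (0, -8)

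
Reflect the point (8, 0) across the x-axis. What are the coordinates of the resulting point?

Reflection across x-axis: (8, 0) → (8, 0)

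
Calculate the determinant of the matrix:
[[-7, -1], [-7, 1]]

For a 2×2 matrix [[a, b], [c, d]], det = ad - bc
det = (-7)(1) - (-1)(-7) = -7 - 7 = -14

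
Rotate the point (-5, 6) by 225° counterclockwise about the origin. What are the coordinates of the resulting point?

Rotation matrix for 225°: [[cos 225°, -sin 225°], [sin 225°, cos 225°]] ≈ [[-0.707107, 0.707107], [-0.707107, -0.707107]]
[[-0.707107, 0.707107], [-0.707107, -0.707107]] × [-5, 6]ᵀ ≈ [7.7782, -0.7071]ᵀ
Result: (7.7782, -0.7071)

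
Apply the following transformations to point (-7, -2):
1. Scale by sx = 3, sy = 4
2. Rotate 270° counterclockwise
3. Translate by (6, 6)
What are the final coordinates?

Step 1: Scale → (-21, -8)
Step 2: Rotate 270° → (-8, 21)
Step 3: Translate → (-2, 27)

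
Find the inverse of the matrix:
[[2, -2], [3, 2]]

For [[a,b],[c,d]], inverse = (1/det)·[[d,-b],[-c,a]]
det = (2)(2) - (-2)(3) = 4 - -6 = 10
Inverse = (1/10)·[[2, 2], [-3, 2]]
= [[1/5, 1/5], [-3/10, 1/5]]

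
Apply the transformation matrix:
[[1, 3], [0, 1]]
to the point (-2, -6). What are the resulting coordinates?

Matrix multiplication:
[[1, 3], [0, 1]] × [-2, -6]ᵀ
= [(1)(-2) + (3)(-6), (0)(-2) + (1)(-6)]ᵀ
= [-20, -6]ᵀ
Result: (-20, -6)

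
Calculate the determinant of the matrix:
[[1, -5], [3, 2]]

For a 2×2 matrix [[a, b], [c, d]], det = ad - bc
det = (1)(2) - (-5)(3) = 2 - -15 = 17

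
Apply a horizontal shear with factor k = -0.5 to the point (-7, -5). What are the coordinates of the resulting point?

Shear matrix for horizontal shear with factor k = -0.5:
[[1, -0.50], [0, 1]]
Result: (-7, -5) → (-4.5, -5)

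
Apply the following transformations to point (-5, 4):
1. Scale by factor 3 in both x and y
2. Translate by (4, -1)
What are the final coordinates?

Step 1: Scale (-5, 4) by 3 → (-15, 12)
Step 2: Translate by (4, -1) → (-11, 11)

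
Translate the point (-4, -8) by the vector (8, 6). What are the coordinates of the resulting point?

Translation by (8, 6) (homogeneous matrix [[1, 0, 8], [0, 1, 6], [0, 0, 1]]):
x' = -4 + 8 = 4
y' = -8 + 6 = -2
Result: (4, -2)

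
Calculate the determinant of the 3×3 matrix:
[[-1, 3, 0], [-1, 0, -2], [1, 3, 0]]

Expansion along first row:
det = -1·det([[0,-2],[3,0]]) - 3·det([[-1,-2],[1,0]]) + 0·det([[-1,0],[1,3]])
    = -1·(0·0 - -2·3) - 3·(-1·0 - -2·1) + 0·(-1·3 - 0·1)
    = -1·6 - 3·2 + 0·-3
    = -6 + -6 + 0 = -12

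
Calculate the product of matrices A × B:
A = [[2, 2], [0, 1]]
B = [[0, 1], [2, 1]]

Matrix multiplication:
C[0][0] = 2×0 + 2×2 = 4
C[0][1] = 2×1 + 2×1 = 4
C[1][0] = 0×0 + 1×2 = 2
C[1][1] = 0×1 + 1×1 = 1
Result: [[4, 4], [2, 1]]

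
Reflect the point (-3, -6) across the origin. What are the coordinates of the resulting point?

Reflection across origin: (-3, -6) → (3, 6)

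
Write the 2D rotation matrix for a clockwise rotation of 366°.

Rotation matrix formula: [[cos θ, -sin θ], [sin θ, cos θ]]
A clockwise rotation by 366° is equivalent to a counterclockwise rotation by -366°.
For θ = -366°:
cos(-366°) = 0.9945
sin(-366°) = -0.1045
Result: [[0.9945, 0.1045], [-0.1045, 0.9945]]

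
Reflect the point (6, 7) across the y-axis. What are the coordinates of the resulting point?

Reflection across y-axis: (6, 7) → (-6, 7)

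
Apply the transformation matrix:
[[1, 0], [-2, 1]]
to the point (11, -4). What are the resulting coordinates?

Matrix multiplication:
[[1, 0], [-2, 1]] × [11, -4]ᵀ
= [(1)(11) + (0)(-4), (-2)(11) + (1)(-4)]ᵀ
= [11, -26]ᵀ
Result: (11, -26)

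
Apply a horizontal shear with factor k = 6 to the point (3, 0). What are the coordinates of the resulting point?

Shear matrix for horizontal shear with factor k = 6:
[[1, 6], [0, 1]]
Result: (3, 0) → (3, 0)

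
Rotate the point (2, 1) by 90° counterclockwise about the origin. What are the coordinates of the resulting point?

Rotation matrix for 90°: [[cos 90°, -sin 90°], [sin 90°, cos 90°]] = [[0, -1], [1, 0]]
[[0, -1], [1, 0]] × [2, 1]ᵀ = [-1, 2]ᵀ
Result: (-1, 2)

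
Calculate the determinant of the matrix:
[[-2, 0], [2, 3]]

For a 2×2 matrix [[a, b], [c, d]], det = ad - bc
det = (-2)(3) - (0)(2) = -6 - 0 = -6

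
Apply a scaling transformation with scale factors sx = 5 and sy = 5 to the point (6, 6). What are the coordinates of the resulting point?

Scaling matrix:
[[5, 0], [0, 5]]
Result: (6 × 5, 6 × 5) = (30, 30)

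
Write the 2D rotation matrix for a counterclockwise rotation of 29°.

Rotation matrix formula: [[cos θ, -sin θ], [sin θ, cos θ]]
For θ = 29°:
cos(29°) = 0.8746
sin(29°) = 0.4848
Result: [[0.8746, -0.4848], [0.4848, 0.8746]]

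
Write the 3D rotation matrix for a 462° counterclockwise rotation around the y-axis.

Rotation matrix for counterclockwise 462° around y-axis:
cos(462°) = -0.2079, sin(462°) = 0.9781
Result: [[-0.2079, 0, 0.9781], [0, 1, 0], [-0.9781, 0, -0.2079]]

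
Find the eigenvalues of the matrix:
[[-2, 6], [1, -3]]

Characteristic equation: det(A - λI) = 0
λ² - (trace)λ + (det) = 0
trace = -2 + -3 = -5, det = (-2)(-3) - (6)(1) = 0
λ² - (-5)λ + (0) = 0
λ = (-5 ± √((-5)² - 4·(0))) / 2 = (-5 ± √25) / 2
Solving: λ = -5, 0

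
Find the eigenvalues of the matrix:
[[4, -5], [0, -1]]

Characteristic equation: det(A - λI) = 0
λ² - (trace)λ + (det) = 0
trace = 4 + -1 = 3, det = (4)(-1) - (-5)(0) = -4
λ² - (3)λ + (-4) = 0
λ = (3 ± √((3)² - 4·(-4))) / 2 = (3 ± √25) / 2
Solving: λ = -1, 4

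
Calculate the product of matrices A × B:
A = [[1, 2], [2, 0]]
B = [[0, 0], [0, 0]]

Matrix multiplication:
C[0][0] = 1×0 + 2×0 = 0
C[0][1] = 1×0 + 2×0 = 0
C[1][0] = 2×0 + 0×0 = 0
C[1][1] = 2×0 + 0×0 = 0
Result: [[0, 0], [0, 0]]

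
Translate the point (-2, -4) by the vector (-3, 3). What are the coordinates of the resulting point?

Translation by (-3, 3) (homogeneous matrix [[1, 0, -3], [0, 1, 3], [0, 0, 1]]):
x' = -2 + -3 = -5
y' = -4 + 3 = -1
Result: (-5, -1)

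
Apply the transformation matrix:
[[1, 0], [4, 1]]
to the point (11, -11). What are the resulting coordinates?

Matrix multiplication:
[[1, 0], [4, 1]] × [11, -11]ᵀ
= [(1)(11) + (0)(-11), (4)(11) + (1)(-11)]ᵀ
= [11, 33]ᵀ
Result: (11, 33)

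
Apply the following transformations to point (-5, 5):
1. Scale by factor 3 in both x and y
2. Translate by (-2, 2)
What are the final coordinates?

Step 1: Scale (-5, 5) by 3 → (-15, 15)
Step 2: Translate by (-2, 2) → (-17, 17)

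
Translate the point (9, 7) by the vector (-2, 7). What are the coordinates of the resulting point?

Translation by (-2, 7) (homogeneous matrix [[1, 0, -2], [0, 1, 7], [0, 0, 1]]):
x' = 9 + -2 = 7
y' = 7 + 7 = 14
Result: (7, 14)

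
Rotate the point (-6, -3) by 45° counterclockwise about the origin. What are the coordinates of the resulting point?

Rotation matrix for 45°: [[cos 45°, -sin 45°], [sin 45°, cos 45°]] ≈ [[0.707107, -0.707107], [0.707107, 0.707107]]
[[0.707107, -0.707107], [0.707107, 0.707107]] × [-6, -3]ᵀ ≈ [-2.1213, -6.3640]ᵀ
Result: (-2.1213, -6.3640)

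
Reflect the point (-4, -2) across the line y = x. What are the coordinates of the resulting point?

Reflection across line y = x: (-4, -2) → (-2, -4)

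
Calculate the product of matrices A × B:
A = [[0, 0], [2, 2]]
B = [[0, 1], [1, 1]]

Matrix multiplication:
C[0][0] = 0×0 + 0×1 = 0
C[0][1] = 0×1 + 0×1 = 0
C[1][0] = 2×0 + 2×1 = 2
C[1][1] = 2×1 + 2×1 = 4
Result: [[0, 0], [2, 4]]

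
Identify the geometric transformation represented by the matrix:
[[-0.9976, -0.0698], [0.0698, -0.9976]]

This matrix represents: rotation by 176° counterclockwise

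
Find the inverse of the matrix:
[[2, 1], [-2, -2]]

For [[a,b],[c,d]], inverse = (1/det)·[[d,-b],[-c,a]]
det = (2)(-2) - (1)(-2) = -4 - -2 = -2
Inverse = (1/-2)·[[-2, -1], [2, 2]]
= [[1, 1/2], [-1, -1]]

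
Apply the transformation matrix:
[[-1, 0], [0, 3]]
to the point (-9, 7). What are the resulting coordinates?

Matrix multiplication:
[[-1, 0], [0, 3]] × [-9, 7]ᵀ
= [(-1)(-9) + (0)(7), (0)(-9) + (3)(7)]ᵀ
= [9, 21]ᵀ
Result: (9, 21)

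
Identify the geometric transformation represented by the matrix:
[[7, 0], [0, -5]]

This matrix represents: non-uniform scaling by sx = 7, sy = -5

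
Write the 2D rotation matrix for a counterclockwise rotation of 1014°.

Rotation matrix formula: [[cos θ, -sin θ], [sin θ, cos θ]]
For θ = 1014°:
cos(1014°) = 0.4067
sin(1014°) = -0.9135
Result: [[0.4067, 0.9135], [-0.9135, 0.4067]]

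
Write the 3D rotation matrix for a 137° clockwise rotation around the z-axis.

Rotation matrix for clockwise 137° around z-axis:
A clockwise rotation by 137° is a counterclockwise rotation by -137°.
cos(-137°) = -0.7314, sin(-137°) = -0.6820
Result: [[-0.7314, 0.6820, 0], [-0.6820, -0.7314, 0], [0, 0, 1]]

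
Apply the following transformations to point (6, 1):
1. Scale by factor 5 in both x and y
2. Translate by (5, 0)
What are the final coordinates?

Step 1: Scale (6, 1) by 5 → (30, 5)
Step 2: Translate by (5, 0) → (35, 5)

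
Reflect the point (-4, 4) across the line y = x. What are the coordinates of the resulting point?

Reflection across line y = x: (-4, 4) → (4, -4)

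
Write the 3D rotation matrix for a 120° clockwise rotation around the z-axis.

Rotation matrix for clockwise 120° around z-axis:
A clockwise rotation by 120° is a counterclockwise rotation by -120°.
cos(-120°) = -1/2, sin(-120°) = -√3/2
Result: [[-1/2, √3/2, 0], [-√3/2, -1/2, 0], [0, 0, 1]]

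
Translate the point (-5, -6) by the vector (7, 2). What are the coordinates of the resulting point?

Translation by (7, 2) (homogeneous matrix [[1, 0, 7], [0, 1, 2], [0, 0, 1]]):
x' = -5 + 7 = 2
y' = -6 + 2 = -4
Result: (2, -4)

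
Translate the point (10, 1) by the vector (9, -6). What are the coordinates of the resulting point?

Translation by (9, -6) (homogeneous matrix [[1, 0, 9], [0, 1, -6], [0, 0, 1]]):
x' = 10 + 9 = 19
y' = 1 + -6 = -5
Result: (19, -5)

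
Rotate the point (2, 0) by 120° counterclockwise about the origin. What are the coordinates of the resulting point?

Rotation matrix for 120°: [[cos 120°, -sin 120°], [sin 120°, cos 120°]] ≈ [[-0.500000, -0.866025], [0.866025, -0.500000]]
[[-0.500000, -0.866025], [0.866025, -0.500000]] × [2, 0]ᵀ ≈ [-1, 1.7321]ᵀ
Result: (-1, 1.7321)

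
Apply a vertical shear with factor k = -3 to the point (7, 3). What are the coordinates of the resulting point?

Shear matrix for vertical shear with factor k = -3:
[[1, 0], [-3, 1]]
Result: (7, 3) → (7, -18)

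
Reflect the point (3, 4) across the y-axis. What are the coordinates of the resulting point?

Reflection across y-axis: (3, 4) → (-3, 4)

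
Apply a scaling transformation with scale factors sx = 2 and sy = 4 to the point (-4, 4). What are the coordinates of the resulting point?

Scaling matrix:
[[2, 0], [0, 4]]
Result: (-4 × 2, 4 × 4) = (-8, 16)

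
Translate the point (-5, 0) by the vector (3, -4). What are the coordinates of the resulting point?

Translation by (3, -4) (homogeneous matrix [[1, 0, 3], [0, 1, -4], [0, 0, 1]]):
x' = -5 + 3 = -2
y' = 0 + -4 = -4
Result: (-2, -4)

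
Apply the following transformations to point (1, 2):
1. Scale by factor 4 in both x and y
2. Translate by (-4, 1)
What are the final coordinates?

Step 1: Scale (1, 2) by 4 → (4, 8)
Step 2: Translate by (-4, 1) → (0, 9)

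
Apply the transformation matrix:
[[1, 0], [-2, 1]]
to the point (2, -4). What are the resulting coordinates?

Matrix multiplication:
[[1, 0], [-2, 1]] × [2, -4]ᵀ
= [(1)(2) + (0)(-4), (-2)(2) + (1)(-4)]ᵀ
= [2, -8]ᵀ
Result: (2, -8)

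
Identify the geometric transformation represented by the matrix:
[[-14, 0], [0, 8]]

This matrix represents: non-uniform scaling by sx = -14, sy = 8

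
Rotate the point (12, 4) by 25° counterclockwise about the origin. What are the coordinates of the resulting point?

Rotation matrix for 25°: [[cos 25°, -sin 25°], [sin 25°, cos 25°]] ≈ [[0.906308, -0.422618], [0.422618, 0.906308]]
[[0.906308, -0.422618], [0.422618, 0.906308]] × [12, 4]ᵀ ≈ [9.1852, 8.6967]ᵀ
Result: (9.1852, 8.6967)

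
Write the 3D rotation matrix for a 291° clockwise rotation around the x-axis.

Rotation matrix for clockwise 291° around x-axis:
A clockwise rotation by 291° is a counterclockwise rotation by -291°.
cos(-291°) = 0.3584, sin(-291°) = 0.9336
Result: [[1, 0, 0], [0, 0.3584, -0.9336], [0, 0.9336, 0.3584]]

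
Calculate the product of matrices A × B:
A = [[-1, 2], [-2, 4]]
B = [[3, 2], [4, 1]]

Matrix multiplication:
C[0][0] = -1×3 + 2×4 = 5
C[0][1] = -1×2 + 2×1 = 0
C[1][0] = -2×3 + 4×4 = 10
C[1][1] = -2×2 + 4×1 = 0
Result: [[5, 0], [10, 0]]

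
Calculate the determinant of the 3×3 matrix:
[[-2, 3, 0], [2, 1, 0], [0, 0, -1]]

Expansion along first row:
det = -2·det([[1,0],[0,-1]]) - 3·det([[2,0],[0,-1]]) + 0·det([[2,1],[0,0]])
    = -2·(1·-1 - 0·0) - 3·(2·-1 - 0·0) + 0·(2·0 - 1·0)
    = -2·-1 - 3·-2 + 0·0
    = 2 + 6 + 0 = 8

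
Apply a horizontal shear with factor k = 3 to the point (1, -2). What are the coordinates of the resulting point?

Shear matrix for horizontal shear with factor k = 3:
[[1, 3], [0, 1]]
Result: (1, -2) → (-5, -2)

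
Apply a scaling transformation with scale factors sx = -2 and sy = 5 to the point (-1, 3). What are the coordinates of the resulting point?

Scaling matrix:
[[-2, 0], [0, 5]]
Result: (-1 × -2, 3 × 5) = (2, 15)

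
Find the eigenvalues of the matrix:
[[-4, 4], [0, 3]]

Characteristic equation: det(A - λI) = 0
λ² - (trace)λ + (det) = 0
trace = -4 + 3 = -1, det = (-4)(3) - (4)(0) = -12
λ² - (-1)λ + (-12) = 0
λ = (-1 ± √((-1)² - 4·(-12))) / 2 = (-1 ± √49) / 2
Solving: λ = -4, 3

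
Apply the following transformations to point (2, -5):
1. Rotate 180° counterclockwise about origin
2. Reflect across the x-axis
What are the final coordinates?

Step 1: Rotate 180° → (-2, 5)
Step 2: Reflect across x-axis → (-2, -5)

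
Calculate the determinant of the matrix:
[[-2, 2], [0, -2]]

For a 2×2 matrix [[a, b], [c, d]], det = ad - bc
det = (-2)(-2) - (2)(0) = 4 - 0 = 4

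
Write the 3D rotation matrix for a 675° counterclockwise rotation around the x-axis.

Rotation matrix for counterclockwise 675° around x-axis:
cos(675°) = √2/2, sin(675°) = -√2/2
Result: [[1, 0, 0], [0, √2/2, √2/2], [0, -√2/2, √2/2]]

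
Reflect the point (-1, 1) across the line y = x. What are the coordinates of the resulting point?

Reflection across line y = x: (-1, 1) → (1, -1)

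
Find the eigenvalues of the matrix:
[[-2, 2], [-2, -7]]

Characteristic equation: det(A - λI) = 0
λ² - (trace)λ + (det) = 0
trace = -2 + -7 = -9, det = (-2)(-7) - (2)(-2) = 18
λ² - (-9)λ + (18) = 0
λ = (-9 ± √((-9)² - 4·(18))) / 2 = (-9 ± √9) / 2
Solving: λ = -6, -3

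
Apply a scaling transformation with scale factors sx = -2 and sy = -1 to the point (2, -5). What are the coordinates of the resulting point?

Scaling matrix:
[[-2, 0], [0, -1]]
Result: (2 × -2, -5 × -1) = (-4, 5)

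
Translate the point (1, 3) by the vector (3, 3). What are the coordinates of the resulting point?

Translation by (3, 3) (homogeneous matrix [[1, 0, 3], [0, 1, 3], [0, 0, 1]]):
x' = 1 + 3 = 4
y' = 3 + 3 = 6
Result: (4, 6)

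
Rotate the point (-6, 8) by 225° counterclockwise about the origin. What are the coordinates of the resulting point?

Rotation matrix for 225°: [[cos 225°, -sin 225°], [sin 225°, cos 225°]] ≈ [[-0.707107, 0.707107], [-0.707107, -0.707107]]
[[-0.707107, 0.707107], [-0.707107, -0.707107]] × [-6, 8]ᵀ ≈ [9.8995, -1.4142]ᵀ
Result: (9.8995, -1.4142)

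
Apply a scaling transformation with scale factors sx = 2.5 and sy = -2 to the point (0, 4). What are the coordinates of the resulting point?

Scaling matrix:
[[2.50, 0], [0, -2]]
Result: (0 × 2.5, 4 × -2) = (0, -8)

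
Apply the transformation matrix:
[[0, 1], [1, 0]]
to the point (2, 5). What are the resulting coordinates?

Matrix multiplication:
[[0, 1], [1, 0]] × [2, 5]ᵀ
= [(0)(2) + (1)(5), (1)(2) + (0)(5)]ᵀ
= [5, 2]ᵀ
Result: (5, 2)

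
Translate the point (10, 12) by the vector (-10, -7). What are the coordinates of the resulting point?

Translation by (-10, -7) (homogeneous matrix [[1, 0, -10], [0, 1, -7], [0, 0, 1]]):
x' = 10 + -10 = 0
y' = 12 + -7 = 5
Result: (0, 5)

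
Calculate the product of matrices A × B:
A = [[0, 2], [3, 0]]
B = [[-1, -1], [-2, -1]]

Matrix multiplication:
C[0][0] = 0×-1 + 2×-2 = -4
C[0][1] = 0×-1 + 2×-1 = -2
C[1][0] = 3×-1 + 0×-2 = -3
C[1][1] = 3×-1 + 0×-1 = -3
Result: [[-4, -2], [-3, -3]]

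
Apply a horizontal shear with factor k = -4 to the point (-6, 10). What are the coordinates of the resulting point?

Shear matrix for horizontal shear with factor k = -4:
[[1, -4], [0, 1]]
Result: (-6, 10) → (-46, 10)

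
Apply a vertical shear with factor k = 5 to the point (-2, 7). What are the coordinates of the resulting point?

Shear matrix for vertical shear with factor k = 5:
[[1, 0], [5, 1]]
Result: (-2, 7) → (-2, -3)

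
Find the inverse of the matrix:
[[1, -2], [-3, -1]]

For [[a,b],[c,d]], inverse = (1/det)·[[d,-b],[-c,a]]
det = (1)(-1) - (-2)(-3) = -1 - 6 = -7
Inverse = (1/-7)·[[-1, 2], [3, 1]]
= [[1/7, -2/7], [-3/7, -1/7]]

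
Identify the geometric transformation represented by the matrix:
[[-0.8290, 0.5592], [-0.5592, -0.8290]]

This matrix represents: rotation by 214° counterclockwise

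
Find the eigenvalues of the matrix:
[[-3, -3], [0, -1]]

Characteristic equation: det(A - λI) = 0
λ² - (trace)λ + (det) = 0
trace = -3 + -1 = -4, det = (-3)(-1) - (-3)(0) = 3
λ² - (-4)λ + (3) = 0
λ = (-4 ± √((-4)² - 4·(3))) / 2 = (-4 ± √4) / 2
Solving: λ = -3, -1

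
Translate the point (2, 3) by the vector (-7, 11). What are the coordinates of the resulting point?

Translation by (-7, 11) (homogeneous matrix [[1, 0, -7], [0, 1, 11], [0, 0, 1]]):
x' = 2 + -7 = -5
y' = 3 + 11 = 14
Result: (-5, 14)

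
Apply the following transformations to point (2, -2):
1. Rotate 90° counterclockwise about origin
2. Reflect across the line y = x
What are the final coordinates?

Step 1: Rotate 90° → (2, 2)
Step 2: Reflect across line y = x → (2, 2)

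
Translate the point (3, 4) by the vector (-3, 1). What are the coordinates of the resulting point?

Translation by (-3, 1) (homogeneous matrix [[1, 0, -3], [0, 1, 1], [0, 0, 1]]):
x' = 3 + -3 = 0
y' = 4 + 1 = 5
Result: (0, 5)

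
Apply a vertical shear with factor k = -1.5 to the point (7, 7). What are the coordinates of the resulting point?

Shear matrix for vertical shear with factor k = -1.5:
[[1, 0], [-1.50, 1]]
Result: (7, 7) → (7, -3.5)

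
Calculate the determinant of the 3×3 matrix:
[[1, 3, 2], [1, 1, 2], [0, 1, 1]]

Expansion along first row:
det = 1·det([[1,2],[1,1]]) - 3·det([[1,2],[0,1]]) + 2·det([[1,1],[0,1]])
    = 1·(1·1 - 2·1) - 3·(1·1 - 2·0) + 2·(1·1 - 1·0)
    = 1·-1 - 3·1 + 2·1
    = -1 + -3 + 2 = -2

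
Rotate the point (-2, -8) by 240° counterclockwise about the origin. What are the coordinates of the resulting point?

Rotation matrix for 240°: [[cos 240°, -sin 240°], [sin 240°, cos 240°]] ≈ [[-0.500000, 0.866025], [-0.866025, -0.500000]]
[[-0.500000, 0.866025], [-0.866025, -0.500000]] × [-2, -8]ᵀ ≈ [-5.9282, 5.7321]ᵀ
Result: (-5.9282, 5.7321)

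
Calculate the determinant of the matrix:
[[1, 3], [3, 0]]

For a 2×2 matrix [[a, b], [c, d]], det = ad - bc
det = (1)(0) - (3)(3) = 0 - 9 = -9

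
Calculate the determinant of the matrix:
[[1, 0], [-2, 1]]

For a 2×2 matrix [[a, b], [c, d]], det = ad - bc
det = (1)(1) - (0)(-2) = 1 - 0 = 1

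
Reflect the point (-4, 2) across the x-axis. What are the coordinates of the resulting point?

Reflection across x-axis: (-4, 2) → (-4, -2)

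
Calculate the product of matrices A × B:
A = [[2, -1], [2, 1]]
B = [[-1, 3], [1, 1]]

Matrix multiplication:
C[0][0] = 2×-1 + -1×1 = -3
C[0][1] = 2×3 + -1×1 = 5
C[1][0] = 2×-1 + 1×1 = -1
C[1][1] = 2×3 + 1×1 = 7
Result: [[-3, 5], [-1, 7]]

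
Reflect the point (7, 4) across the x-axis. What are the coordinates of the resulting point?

Reflection across x-axis: (7, 4) → (7, -4)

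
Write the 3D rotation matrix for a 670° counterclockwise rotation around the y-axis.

Rotation matrix for counterclockwise 670° around y-axis:
cos(670°) = 0.6428, sin(670°) = -0.7660
Result: [[0.6428, 0, -0.7660], [0, 1, 0], [0.7660, 0, 0.6428]]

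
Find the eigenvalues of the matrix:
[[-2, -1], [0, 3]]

Characteristic equation: det(A - λI) = 0
λ² - (trace)λ + (det) = 0
trace = -2 + 3 = 1, det = (-2)(3) - (-1)(0) = -6
λ² - (1)λ + (-6) = 0
λ = (1 ± √((1)² - 4·(-6))) / 2 = (1 ± √25) / 2
Solving: λ = -2, 3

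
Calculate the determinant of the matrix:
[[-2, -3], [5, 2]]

For a 2×2 matrix [[a, b], [c, d]], det = ad - bc
det = (-2)(2) - (-3)(5) = -4 - -15 = 11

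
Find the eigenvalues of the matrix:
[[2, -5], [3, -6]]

Characteristic equation: det(A - λI) = 0
λ² - (trace)λ + (det) = 0
trace = 2 + -6 = -4, det = (2)(-6) - (-5)(3) = 3
λ² - (-4)λ + (3) = 0
λ = (-4 ± √((-4)² - 4·(3))) / 2 = (-4 ± √4) / 2
Solving: λ = -3, -1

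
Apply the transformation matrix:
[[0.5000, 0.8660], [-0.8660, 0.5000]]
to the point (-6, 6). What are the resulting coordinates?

Matrix multiplication:
[[0.5000, 0.8660], [-0.8660, 0.5000]] × [-6, 6]ᵀ
= [(0.5000)(-6) + (0.8660)(6), (-0.8660)(-6) + (0.5000)(6)]ᵀ
= [2.1960, 8.1960]ᵀ
Result: (2.1960, 8.1960)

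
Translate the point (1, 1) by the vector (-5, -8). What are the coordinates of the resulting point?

Translation by (-5, -8) (homogeneous matrix [[1, 0, -5], [0, 1, -8], [0, 0, 1]]):
x' = 1 + -5 = -4
y' = 1 + -8 = -7
Result: (-4, -7)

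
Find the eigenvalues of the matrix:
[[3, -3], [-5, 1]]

Characteristic equation: det(A - λI) = 0
λ² - (trace)λ + (det) = 0
trace = 3 + 1 = 4, det = (3)(1) - (-3)(-5) = -12
λ² - (4)λ + (-12) = 0
λ = (4 ± √((4)² - 4·(-12))) / 2 = (4 ± √64) / 2
Solving: λ = -2, 6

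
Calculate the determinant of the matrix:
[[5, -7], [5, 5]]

For a 2×2 matrix [[a, b], [c, d]], det = ad - bc
det = (5)(5) - (-7)(5) = 25 - -35 = 60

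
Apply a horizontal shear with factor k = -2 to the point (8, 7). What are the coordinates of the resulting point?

Shear matrix for horizontal shear with factor k = -2:
[[1, -2], [0, 1]]
Result: (8, 7) → (-6, 7)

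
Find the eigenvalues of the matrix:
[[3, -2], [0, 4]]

Characteristic equation: det(A - λI) = 0
λ² - (trace)λ + (det) = 0
trace = 3 + 4 = 7, det = (3)(4) - (-2)(0) = 12
λ² - (7)λ + (12) = 0
λ = (7 ± √((7)² - 4·(12))) / 2 = (7 ± √1) / 2
Solving: λ = 3, 4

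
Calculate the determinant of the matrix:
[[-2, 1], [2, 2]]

For a 2×2 matrix [[a, b], [c, d]], det = ad - bc
det = (-2)(2) - (1)(2) = -4 - 2 = -6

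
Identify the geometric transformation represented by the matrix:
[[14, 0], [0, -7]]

This matrix represents: non-uniform scaling by sx = 14, sy = -7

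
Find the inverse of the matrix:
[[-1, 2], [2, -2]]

For [[a,b],[c,d]], inverse = (1/det)·[[d,-b],[-c,a]]
det = (-1)(-2) - (2)(2) = 2 - 4 = -2
Inverse = (1/-2)·[[-2, -2], [-2, -1]]
= [[1, 1], [1, 1/2]]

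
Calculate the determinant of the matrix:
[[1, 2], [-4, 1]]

For a 2×2 matrix [[a, b], [c, d]], det = ad - bc
det = (1)(1) - (2)(-4) = 1 - -8 = 9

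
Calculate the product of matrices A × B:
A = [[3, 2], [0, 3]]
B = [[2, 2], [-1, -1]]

Matrix multiplication:
C[0][0] = 3×2 + 2×-1 = 4
C[0][1] = 3×2 + 2×-1 = 4
C[1][0] = 0×2 + 3×-1 = -3
C[1][1] = 0×2 + 3×-1 = -3
Result: [[4, 4], [-3, -3]]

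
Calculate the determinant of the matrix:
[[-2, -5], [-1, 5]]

For a 2×2 matrix [[a, b], [c, d]], det = ad - bc
det = (-2)(5) - (-5)(-1) = -10 - 5 = -15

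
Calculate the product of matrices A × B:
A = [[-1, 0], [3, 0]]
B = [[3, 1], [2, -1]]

Matrix multiplication:
C[0][0] = -1×3 + 0×2 = -3
C[0][1] = -1×1 + 0×-1 = -1
C[1][0] = 3×3 + 0×2 = 9
C[1][1] = 3×1 + 0×-1 = 3
Result: [[-3, -1], [9, 3]]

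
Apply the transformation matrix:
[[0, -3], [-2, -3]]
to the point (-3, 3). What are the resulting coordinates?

Matrix multiplication:
[[0, -3], [-2, -3]] × [-3, 3]ᵀ
= [(0)(-3) + (-3)(3), (-2)(-3) + (-3)(3)]ᵀ
= [-9, -3]ᵀ
Result: (-9, -3)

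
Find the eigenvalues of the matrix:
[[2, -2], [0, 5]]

Characteristic equation: det(A - λI) = 0
λ² - (trace)λ + (det) = 0
trace = 2 + 5 = 7, det = (2)(5) - (-2)(0) = 10
λ² - (7)λ + (10) = 0
λ = (7 ± √((7)² - 4·(10))) / 2 = (7 ± √9) / 2
Solving: λ = 2, 5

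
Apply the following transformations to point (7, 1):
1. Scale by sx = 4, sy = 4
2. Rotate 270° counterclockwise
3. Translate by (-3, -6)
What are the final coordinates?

Step 1: Scale → (28, 4)
Step 2: Rotate 270° → (4, -28)
Step 3: Translate → (1, -34)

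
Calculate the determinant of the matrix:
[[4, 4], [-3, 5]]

For a 2×2 matrix [[a, b], [c, d]], det = ad - bc
det = (4)(5) - (4)(-3) = 20 - -12 = 32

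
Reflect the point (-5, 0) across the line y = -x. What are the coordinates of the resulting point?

Reflection across line y = -x: (-5, 0) → (0, 5)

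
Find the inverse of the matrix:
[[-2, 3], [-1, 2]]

For [[a,b],[c,d]], inverse = (1/det)·[[d,-b],[-c,a]]
det = (-2)(2) - (3)(-1) = -4 - -3 = -1
Inverse = (1/-1)·[[2, -3], [1, -2]]
= [[-2, 3], [-1, 2]]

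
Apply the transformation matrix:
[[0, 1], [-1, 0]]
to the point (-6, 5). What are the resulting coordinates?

Matrix multiplication:
[[0, 1], [-1, 0]] × [-6, 5]ᵀ
= [(0)(-6) + (1)(5), (-1)(-6) + (0)(5)]ᵀ
= [5, 6]ᵀ
Result: (5, 6)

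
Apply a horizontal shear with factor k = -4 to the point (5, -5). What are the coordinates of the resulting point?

Shear matrix for horizontal shear with factor k = -4:
[[1, -4], [0, 1]]
Result: (5, -5) → (25, -5)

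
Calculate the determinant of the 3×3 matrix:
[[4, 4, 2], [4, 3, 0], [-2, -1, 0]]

Expansion along first row:
det = 4·det([[3,0],[-1,0]]) - 4·det([[4,0],[-2,0]]) + 2·det([[4,3],[-2,-1]])
    = 4·(3·0 - 0·-1) - 4·(4·0 - 0·-2) + 2·(4·-1 - 3·-2)
    = 4·0 - 4·0 + 2·2
    = 0 + 0 + 4 = 4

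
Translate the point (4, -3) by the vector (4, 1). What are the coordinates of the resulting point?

Translation by (4, 1) (homogeneous matrix [[1, 0, 4], [0, 1, 1], [0, 0, 1]]):
x' = 4 + 4 = 8
y' = -3 + 1 = -2
Result: (8, -2)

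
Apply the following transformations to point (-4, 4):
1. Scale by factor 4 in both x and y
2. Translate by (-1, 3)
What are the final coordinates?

Step 1: Scale (-4, 4) by 4 → (-16, 16)
Step 2: Translate by (-1, 3) → (-17, 19)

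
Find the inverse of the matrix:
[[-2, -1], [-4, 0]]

For [[a,b],[c,d]], inverse = (1/det)·[[d,-b],[-c,a]]
det = (-2)(0) - (-1)(-4) = 0 - 4 = -4
Inverse = (1/-4)·[[0, 1], [4, -2]]
= [[0, -1/4], [-1, 1/2]]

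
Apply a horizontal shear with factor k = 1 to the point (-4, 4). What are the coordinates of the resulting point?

Shear matrix for horizontal shear with factor k = 1:
[[1, 1], [0, 1]]
Result: (-4, 4) → (0, 4)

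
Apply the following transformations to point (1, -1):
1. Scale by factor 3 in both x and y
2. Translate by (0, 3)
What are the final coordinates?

Step 1: Scale (1, -1) by 3 → (3, -3)
Step 2: Translate by (0, 3) → (3, 0)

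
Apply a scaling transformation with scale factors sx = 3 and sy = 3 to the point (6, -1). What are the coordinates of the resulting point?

Scaling matrix:
[[3, 0], [0, 3]]
Result: (6 × 3, -1 × 3) = (18, -3)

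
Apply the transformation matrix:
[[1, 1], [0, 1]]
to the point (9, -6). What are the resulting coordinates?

Matrix multiplication:
[[1, 1], [0, 1]] × [9, -6]ᵀ
= [(1)(9) + (1)(-6), (0)(9) + (1)(-6)]ᵀ
= [3, -6]ᵀ
Result: (3, -6)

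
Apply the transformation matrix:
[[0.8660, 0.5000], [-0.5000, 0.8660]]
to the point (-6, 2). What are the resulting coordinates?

Matrix multiplication:
[[0.8660, 0.5000], [-0.5000, 0.8660]] × [-6, 2]ᵀ
= [(0.8660)(-6) + (0.5000)(2), (-0.5000)(-6) + (0.8660)(2)]ᵀ
= [-4.1960, 4.7320]ᵀ
Result: (-4.1960, 4.7320)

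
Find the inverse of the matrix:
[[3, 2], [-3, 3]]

For [[a,b],[c,d]], inverse = (1/det)·[[d,-b],[-c,a]]
det = (3)(3) - (2)(-3) = 9 - -6 = 15
Inverse = (1/15)·[[3, -2], [3, 3]]
= [[1/5, -2/15], [1/5, 1/5]]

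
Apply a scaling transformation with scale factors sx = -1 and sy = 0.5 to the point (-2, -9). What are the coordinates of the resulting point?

Scaling matrix:
[[-1, 0], [0, 0.50]]
Result: (-2 × -1, -9 × 0.5) = (2, -4.5)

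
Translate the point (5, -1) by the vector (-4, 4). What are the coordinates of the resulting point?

Translation by (-4, 4) (homogeneous matrix [[1, 0, -4], [0, 1, 4], [0, 0, 1]]):
x' = 5 + -4 = 1
y' = -1 + 4 = 3
Result: (1, 3)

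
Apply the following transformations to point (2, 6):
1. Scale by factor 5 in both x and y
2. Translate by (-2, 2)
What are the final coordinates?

Step 1: Scale (2, 6) by 5 → (10, 30)
Step 2: Translate by (-2, 2) → (8, 32)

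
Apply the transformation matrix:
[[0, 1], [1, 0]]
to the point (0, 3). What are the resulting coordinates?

Matrix multiplication:
[[0, 1], [1, 0]] × [0, 3]ᵀ
= [(0)(0) + (1)(3), (1)(0) + (0)(3)]ᵀ
= [3, 0]ᵀ
Result: (3, 0)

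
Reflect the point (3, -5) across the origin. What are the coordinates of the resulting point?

Reflection across origin: (3, -5) → (-3, 5)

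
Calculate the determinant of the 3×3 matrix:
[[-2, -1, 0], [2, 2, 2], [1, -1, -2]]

Expansion along first row:
det = -2·det([[2,2],[-1,-2]]) - -1·det([[2,2],[1,-2]]) + 0·det([[2,2],[1,-1]])
    = -2·(2·-2 - 2·-1) - -1·(2·-2 - 2·1) + 0·(2·-1 - 2·1)
    = -2·-2 - -1·-6 + 0·-4
    = 4 + -6 + 0 = -2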